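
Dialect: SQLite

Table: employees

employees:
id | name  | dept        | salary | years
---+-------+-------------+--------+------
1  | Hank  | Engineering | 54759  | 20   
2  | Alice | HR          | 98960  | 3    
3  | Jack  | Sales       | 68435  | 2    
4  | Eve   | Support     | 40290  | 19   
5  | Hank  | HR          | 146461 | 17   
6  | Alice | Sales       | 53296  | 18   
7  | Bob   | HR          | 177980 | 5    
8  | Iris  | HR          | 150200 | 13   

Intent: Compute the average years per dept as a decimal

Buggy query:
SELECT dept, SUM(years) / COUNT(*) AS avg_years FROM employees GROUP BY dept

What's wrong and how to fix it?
Bug: Both operands are integers, so '/' performs integer division and truncates

Fix: Multiply by 1.0 (or CAST to REAL) to force floating-point division

Corrected query:
SELECT dept, SUM(years) * 1.0 / COUNT(*) AS avg_years FROM employees GROUP BY dept

Result:
dept        | avg_years
------------+----------
Engineering | 20       
HR          | 9.5      
Sales       | 10       
Support     | 19       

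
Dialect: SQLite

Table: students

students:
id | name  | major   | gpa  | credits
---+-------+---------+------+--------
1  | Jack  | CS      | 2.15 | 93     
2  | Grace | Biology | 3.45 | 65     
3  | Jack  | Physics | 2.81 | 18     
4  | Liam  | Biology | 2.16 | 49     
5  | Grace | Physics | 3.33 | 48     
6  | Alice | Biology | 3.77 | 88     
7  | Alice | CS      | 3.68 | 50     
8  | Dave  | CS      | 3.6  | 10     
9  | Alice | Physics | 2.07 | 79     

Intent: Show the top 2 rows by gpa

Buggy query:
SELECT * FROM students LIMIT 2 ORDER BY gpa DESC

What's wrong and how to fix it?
Bug: LIMIT must come after ORDER BY

Fix: Swap the clauses: ORDER BY first, then LIMIT

Corrected query:
SELECT * FROM students ORDER BY gpa DESC LIMIT 2

Result:
id | name  | major   | gpa  | credits
---+-------+---------+------+--------
6  | Alice | Biology | 3.77 | 88     
7  | Alice | CS      | 3.68 | 50     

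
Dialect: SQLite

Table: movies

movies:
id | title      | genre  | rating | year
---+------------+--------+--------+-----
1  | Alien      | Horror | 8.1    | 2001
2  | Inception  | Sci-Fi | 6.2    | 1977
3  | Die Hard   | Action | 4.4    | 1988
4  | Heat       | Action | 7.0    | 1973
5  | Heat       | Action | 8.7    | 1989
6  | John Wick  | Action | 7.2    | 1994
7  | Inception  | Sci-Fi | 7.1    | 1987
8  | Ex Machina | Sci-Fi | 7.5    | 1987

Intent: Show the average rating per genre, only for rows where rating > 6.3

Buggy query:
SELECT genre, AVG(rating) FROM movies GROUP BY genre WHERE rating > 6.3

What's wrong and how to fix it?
Bug: WHERE cannot follow GROUP BY

Fix: Move the WHERE clause before GROUP BY

Corrected query:
SELECT genre, AVG(rating) FROM movies WHERE rating > 6.3 GROUP BY genre

Result:
genre  | AVG(rating)
-------+------------
Action | 7.633333   
Horror | 8.1        
Sci-Fi | 7.3        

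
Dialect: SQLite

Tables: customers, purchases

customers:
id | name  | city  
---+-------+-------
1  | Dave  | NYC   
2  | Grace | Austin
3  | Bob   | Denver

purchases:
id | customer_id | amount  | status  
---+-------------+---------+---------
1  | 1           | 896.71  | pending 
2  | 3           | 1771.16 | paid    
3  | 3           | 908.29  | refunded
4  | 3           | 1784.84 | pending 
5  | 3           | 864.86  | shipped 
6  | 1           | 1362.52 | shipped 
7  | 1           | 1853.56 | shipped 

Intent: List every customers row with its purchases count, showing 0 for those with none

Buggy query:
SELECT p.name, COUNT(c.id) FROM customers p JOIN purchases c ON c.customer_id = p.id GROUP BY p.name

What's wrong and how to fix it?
Bug: An inner join excludes parents with zero children

Fix: Switch to LEFT JOIN to retain unmatched parent rows

Corrected query:
SELECT p.name, COUNT(c.id) FROM customers p LEFT JOIN purchases c ON c.customer_id = p.id GROUP BY p.name

Result:
name  | COUNT(c.id)
------+------------
Bob   | 4          
Dave  | 3          
Grace | 0          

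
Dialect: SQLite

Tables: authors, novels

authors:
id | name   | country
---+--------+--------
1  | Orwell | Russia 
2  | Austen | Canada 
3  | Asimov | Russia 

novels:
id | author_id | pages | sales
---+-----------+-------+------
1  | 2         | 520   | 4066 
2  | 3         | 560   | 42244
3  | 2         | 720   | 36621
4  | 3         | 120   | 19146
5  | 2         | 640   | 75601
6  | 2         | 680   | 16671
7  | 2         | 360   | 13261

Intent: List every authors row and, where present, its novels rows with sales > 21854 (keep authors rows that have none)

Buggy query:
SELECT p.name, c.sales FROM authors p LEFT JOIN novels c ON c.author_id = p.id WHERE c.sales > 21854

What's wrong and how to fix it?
Bug: Filtering c.sales in WHERE discards the NULL rows produced by LEFT JOIN, turning it into an inner join

Fix: Move the right-table condition into the ON clause so unmatched parents are kept

Corrected query:
SELECT p.name, c.sales FROM authors p LEFT JOIN novels c ON c.author_id = p.id AND c.sales > 21854

Result:
name   | sales
-------+------
Orwell | NULL 
Austen | 36621
Austen | 75601
Asimov | 42244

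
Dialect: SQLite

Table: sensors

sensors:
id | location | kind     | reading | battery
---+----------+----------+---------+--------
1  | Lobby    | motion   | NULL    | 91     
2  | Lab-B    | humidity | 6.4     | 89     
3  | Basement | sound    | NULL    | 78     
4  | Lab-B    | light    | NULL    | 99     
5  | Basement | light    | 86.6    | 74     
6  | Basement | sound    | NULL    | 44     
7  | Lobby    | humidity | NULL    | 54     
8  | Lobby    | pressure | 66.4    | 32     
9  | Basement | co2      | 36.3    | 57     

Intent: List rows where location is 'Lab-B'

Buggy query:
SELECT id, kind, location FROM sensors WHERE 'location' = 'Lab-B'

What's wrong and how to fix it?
Bug: 'location' in single quotes is a string literal, not the column; the comparison is literal-vs-literal and never true

Fix: Reference the column as location without single quotes

Corrected query:
SELECT id, kind, location FROM sensors WHERE location = 'Lab-B'

Result:
id | kind     | location
---+----------+---------
2  | humidity | Lab-B   
4  | light    | Lab-B   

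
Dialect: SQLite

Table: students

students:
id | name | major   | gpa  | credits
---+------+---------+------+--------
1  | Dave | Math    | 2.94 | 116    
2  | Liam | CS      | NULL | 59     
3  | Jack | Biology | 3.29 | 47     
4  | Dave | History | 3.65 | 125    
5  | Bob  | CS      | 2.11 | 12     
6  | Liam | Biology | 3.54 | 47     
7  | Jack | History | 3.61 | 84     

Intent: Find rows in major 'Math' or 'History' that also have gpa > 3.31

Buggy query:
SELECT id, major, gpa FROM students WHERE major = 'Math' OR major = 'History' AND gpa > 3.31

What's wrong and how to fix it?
Bug: Without parentheses, AND is evaluated before OR, so the gpa filter only applies to the 'History' branch

Fix: Add parentheses around the OR so the AND applies to both alternatives

Corrected query:
SELECT id, major, gpa FROM students WHERE (major = 'Math' OR major = 'History') AND gpa > 3.31

Result:
id | major   | gpa 
---+---------+-----
4  | History | 3.65
7  | History | 3.61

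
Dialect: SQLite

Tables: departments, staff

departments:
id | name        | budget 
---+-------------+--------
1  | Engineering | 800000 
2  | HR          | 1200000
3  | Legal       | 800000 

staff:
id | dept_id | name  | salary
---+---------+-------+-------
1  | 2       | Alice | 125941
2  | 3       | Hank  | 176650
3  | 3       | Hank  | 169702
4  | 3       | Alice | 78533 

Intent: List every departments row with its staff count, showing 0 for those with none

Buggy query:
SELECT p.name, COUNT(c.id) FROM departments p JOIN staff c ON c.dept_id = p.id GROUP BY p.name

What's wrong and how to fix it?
Bug: An inner join excludes parents with zero children

Fix: Use LEFT JOIN so parents without children still appear (COUNT(c.id) gives 0)

Corrected query:
SELECT p.name, COUNT(c.id) FROM departments p LEFT JOIN staff c ON c.dept_id = p.id GROUP BY p.name

Result:
name        | COUNT(c.id)
------------+------------
Engineering | 0          
HR          | 1          
Legal       | 3          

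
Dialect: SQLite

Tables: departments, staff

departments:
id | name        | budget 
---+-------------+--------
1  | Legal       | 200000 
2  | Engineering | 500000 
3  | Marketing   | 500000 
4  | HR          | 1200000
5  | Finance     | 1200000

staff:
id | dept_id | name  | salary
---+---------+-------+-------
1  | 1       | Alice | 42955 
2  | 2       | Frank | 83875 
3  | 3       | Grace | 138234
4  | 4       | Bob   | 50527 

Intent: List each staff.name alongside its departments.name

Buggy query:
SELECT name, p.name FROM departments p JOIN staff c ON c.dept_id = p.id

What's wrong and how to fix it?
Bug: Both tables have a 'name' column; the unqualified reference is ambiguous

Fix: Prefix ambiguous columns with the table alias

Corrected query:
SELECT c.name, p.name FROM departments p JOIN staff c ON c.dept_id = p.id

Result:
name  | name       
------+------------
Alice | Legal      
Frank | Engineering
Grace | Marketing  
Bob   | HR         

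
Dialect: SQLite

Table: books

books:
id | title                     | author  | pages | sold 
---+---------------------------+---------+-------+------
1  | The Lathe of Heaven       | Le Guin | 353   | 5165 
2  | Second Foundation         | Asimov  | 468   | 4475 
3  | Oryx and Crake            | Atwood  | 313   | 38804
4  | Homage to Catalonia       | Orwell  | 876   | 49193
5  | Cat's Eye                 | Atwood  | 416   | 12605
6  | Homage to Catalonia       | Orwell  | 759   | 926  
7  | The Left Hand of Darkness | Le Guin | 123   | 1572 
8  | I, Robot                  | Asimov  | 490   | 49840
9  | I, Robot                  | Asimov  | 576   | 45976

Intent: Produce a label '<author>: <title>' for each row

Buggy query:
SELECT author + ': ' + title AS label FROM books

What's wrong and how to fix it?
Bug: SQLite uses || for string concatenation; + coerces text to numbers (yielding 0)

Fix: Replace + with || to concatenate text

Corrected query:
SELECT author || ': ' || title AS label FROM books

Result:
label                             
----------------------------------
Le Guin: The Lathe of Heaven      
Asimov: Second Foundation         
Atwood: Oryx and Crake            
Orwell: Homage to Catalonia       
Atwood: Cat's Eye                 
Orwell: Homage to Catalonia       
Le Guin: The Left Hand of Darkness
Asimov: I, Robot                  
Asimov: I, Robot                  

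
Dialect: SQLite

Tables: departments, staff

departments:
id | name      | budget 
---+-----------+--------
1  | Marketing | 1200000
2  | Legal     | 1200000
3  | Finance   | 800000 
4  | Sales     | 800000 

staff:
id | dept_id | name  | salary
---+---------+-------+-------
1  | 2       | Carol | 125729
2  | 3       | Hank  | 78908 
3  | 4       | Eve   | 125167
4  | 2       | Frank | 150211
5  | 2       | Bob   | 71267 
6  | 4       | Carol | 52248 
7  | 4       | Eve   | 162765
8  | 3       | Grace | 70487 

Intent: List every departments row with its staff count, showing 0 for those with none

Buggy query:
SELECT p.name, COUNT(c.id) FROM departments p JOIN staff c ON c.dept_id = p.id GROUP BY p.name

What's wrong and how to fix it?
Bug: An inner join excludes parents with zero children

Fix: Use LEFT JOIN so parents without children still appear (COUNT(c.id) gives 0)

Corrected query:
SELECT p.name, COUNT(c.id) FROM departments p LEFT JOIN staff c ON c.dept_id = p.id GROUP BY p.name

Result:
name      | COUNT(c.id)
----------+------------
Finance   | 2          
Legal     | 3          
Marketing | 0          
Sales     | 3          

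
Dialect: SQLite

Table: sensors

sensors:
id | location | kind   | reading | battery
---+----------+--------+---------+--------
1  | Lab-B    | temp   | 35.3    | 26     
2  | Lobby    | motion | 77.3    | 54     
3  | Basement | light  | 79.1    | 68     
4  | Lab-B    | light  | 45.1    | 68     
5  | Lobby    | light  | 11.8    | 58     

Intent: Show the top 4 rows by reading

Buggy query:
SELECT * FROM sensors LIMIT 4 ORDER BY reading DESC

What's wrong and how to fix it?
Bug: LIMIT must come after ORDER BY

Fix: Swap the clauses: ORDER BY first, then LIMIT

Corrected query:
SELECT * FROM sensors ORDER BY reading DESC LIMIT 4

Result:
id | location | kind   | reading | battery
---+----------+--------+---------+--------
3  | Basement | light  | 79.1    | 68     
2  | Lobby    | motion | 77.3    | 54     
4  | Lab-B    | light  | 45.1    | 68     
1  | Lab-B    | temp   | 35.3    | 26     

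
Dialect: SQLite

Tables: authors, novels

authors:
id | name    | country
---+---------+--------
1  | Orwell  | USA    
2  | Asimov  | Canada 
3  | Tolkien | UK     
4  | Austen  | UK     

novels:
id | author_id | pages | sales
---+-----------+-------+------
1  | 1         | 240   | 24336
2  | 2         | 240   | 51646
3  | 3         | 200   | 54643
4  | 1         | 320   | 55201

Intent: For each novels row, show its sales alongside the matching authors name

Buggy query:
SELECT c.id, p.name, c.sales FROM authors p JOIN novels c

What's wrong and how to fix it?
Bug: JOIN with no ON clause produces a cartesian product; every novels row pairs with every authors row

Fix: Add ON c.author_id = p.id to the JOIN

Corrected query:
SELECT c.id, p.name, c.sales FROM authors p JOIN novels c ON c.author_id = p.id

Result:
id | name    | sales
---+---------+------
1  | Orwell  | 24336
2  | Asimov  | 51646
3  | Tolkien | 54643
4  | Orwell  | 55201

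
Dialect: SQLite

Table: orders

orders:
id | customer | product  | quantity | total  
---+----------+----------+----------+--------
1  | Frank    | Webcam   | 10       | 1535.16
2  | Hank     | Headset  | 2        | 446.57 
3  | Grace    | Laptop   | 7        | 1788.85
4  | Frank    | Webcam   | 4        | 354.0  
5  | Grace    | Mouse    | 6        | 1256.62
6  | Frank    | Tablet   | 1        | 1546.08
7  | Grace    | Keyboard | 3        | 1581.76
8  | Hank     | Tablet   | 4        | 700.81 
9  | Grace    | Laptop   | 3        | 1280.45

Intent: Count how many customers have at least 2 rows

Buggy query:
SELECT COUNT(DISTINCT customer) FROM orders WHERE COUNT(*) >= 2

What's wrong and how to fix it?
Bug: COUNT(*) cannot appear in WHERE; the per-group count doesn't exist yet

Fix: Use a subquery that GROUPs and filters with HAVING, then count its rows

Corrected query:
SELECT COUNT(*) FROM (SELECT customer FROM orders GROUP BY customer HAVING COUNT(*) >= 2)

Result:
COUNT(*)
--------
3       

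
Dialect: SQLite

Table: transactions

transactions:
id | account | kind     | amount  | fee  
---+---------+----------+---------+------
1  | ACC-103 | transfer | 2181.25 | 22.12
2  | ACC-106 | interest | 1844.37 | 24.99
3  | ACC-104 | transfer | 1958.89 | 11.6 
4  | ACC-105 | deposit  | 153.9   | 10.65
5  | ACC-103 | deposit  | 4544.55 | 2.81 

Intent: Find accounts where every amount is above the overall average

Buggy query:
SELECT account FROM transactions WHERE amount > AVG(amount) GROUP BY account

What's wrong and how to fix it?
Bug: WHERE evaluates per row before aggregation, so AVG() is unavailable

Fix: Compute the overall average in a scalar subquery and compare each group's MIN against it in HAVING

Corrected query:
SELECT account FROM transactions GROUP BY account HAVING MIN(amount) > (SELECT AVG(amount) FROM transactions)

Result:
account
-------
ACC-103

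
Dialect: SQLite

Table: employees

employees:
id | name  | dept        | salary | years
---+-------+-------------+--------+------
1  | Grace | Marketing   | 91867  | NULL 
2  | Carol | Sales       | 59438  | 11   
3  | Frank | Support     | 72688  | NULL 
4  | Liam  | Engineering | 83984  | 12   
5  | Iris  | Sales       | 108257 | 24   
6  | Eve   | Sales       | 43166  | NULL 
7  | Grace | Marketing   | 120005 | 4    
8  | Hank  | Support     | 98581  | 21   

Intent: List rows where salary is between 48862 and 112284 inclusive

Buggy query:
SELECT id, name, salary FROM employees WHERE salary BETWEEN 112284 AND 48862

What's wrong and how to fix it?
Bug: BETWEEN expects the lower bound first; with 112284 AND 48862 the range is empty

Fix: Swap the bounds so the smaller value comes first

Corrected query:
SELECT id, name, salary FROM employees WHERE salary BETWEEN 48862 AND 112284

Result:
id | name  | salary
---+-------+-------
1  | Grace | 91867 
2  | Carol | 59438 
3  | Frank | 72688 
4  | Liam  | 83984 
5  | Iris  | 108257
8  | Hank  | 98581 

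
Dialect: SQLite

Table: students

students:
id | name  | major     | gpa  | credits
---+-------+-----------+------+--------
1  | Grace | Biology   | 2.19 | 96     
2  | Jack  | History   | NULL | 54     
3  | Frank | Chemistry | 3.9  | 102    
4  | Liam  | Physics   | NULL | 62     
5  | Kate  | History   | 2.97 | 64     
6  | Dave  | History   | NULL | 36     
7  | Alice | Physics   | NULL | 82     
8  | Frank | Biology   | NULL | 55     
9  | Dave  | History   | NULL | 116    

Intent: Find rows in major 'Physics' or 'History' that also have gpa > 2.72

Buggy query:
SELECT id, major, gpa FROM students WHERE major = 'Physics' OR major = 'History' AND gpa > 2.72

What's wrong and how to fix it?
Bug: Without parentheses, AND is evaluated before OR, so the gpa filter only applies to the 'History' branch

Fix: Group the OR with parentheses (or use IN), then AND the threshold

Corrected query:
SELECT id, major, gpa FROM students WHERE (major = 'Physics' OR major = 'History') AND gpa > 2.72

Result:
id | major   | gpa 
---+---------+-----
5  | History | 2.97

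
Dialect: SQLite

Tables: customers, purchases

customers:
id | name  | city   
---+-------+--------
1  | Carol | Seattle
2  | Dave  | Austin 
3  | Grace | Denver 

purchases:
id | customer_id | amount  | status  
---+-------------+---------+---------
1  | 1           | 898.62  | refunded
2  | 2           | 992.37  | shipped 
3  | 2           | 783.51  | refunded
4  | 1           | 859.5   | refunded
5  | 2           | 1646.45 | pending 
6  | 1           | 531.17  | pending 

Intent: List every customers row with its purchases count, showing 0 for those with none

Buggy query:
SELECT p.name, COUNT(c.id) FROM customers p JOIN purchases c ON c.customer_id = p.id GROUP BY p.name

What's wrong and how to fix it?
Bug: An inner join excludes parents with zero children

Fix: Use LEFT JOIN so parents without children still appear (COUNT(c.id) gives 0)

Corrected query:
SELECT p.name, COUNT(c.id) FROM customers p LEFT JOIN purchases c ON c.customer_id = p.id GROUP BY p.name

Result:
name  | COUNT(c.id)
------+------------
Carol | 3          
Dave  | 3          
Grace | 0          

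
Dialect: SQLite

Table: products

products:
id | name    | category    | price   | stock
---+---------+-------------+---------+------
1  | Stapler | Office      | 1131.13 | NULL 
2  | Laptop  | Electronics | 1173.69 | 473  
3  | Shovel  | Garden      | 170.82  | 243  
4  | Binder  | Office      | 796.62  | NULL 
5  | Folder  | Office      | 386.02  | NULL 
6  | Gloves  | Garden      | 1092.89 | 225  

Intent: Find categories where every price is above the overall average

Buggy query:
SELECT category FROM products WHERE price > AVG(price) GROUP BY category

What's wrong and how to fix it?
Bug: WHERE evaluates per row before aggregation, so AVG() is unavailable

Fix: Compute the overall average in a scalar subquery and compare each group's MIN against it in HAVING

Corrected query:
SELECT category FROM products GROUP BY category HAVING MIN(price) > (SELECT AVG(price) FROM products)

Result:
category   
-----------
Electronics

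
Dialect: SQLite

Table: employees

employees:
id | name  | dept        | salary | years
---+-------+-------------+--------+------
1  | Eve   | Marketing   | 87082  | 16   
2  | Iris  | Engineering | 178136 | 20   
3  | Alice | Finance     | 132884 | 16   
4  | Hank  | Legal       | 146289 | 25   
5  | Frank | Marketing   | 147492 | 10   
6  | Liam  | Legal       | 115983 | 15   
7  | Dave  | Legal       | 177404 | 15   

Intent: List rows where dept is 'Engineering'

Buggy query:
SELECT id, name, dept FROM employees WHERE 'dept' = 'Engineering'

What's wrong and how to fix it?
Bug: Single quotes denote string literals in SQL; the column name is being compared as a constant string

Fix: Remove the quotes around the column name (or use double quotes for an identifier)

Corrected query:
SELECT id, name, dept FROM employees WHERE dept = 'Engineering'

Result:
id | name | dept       
---+------+------------
2  | Iris | Engineering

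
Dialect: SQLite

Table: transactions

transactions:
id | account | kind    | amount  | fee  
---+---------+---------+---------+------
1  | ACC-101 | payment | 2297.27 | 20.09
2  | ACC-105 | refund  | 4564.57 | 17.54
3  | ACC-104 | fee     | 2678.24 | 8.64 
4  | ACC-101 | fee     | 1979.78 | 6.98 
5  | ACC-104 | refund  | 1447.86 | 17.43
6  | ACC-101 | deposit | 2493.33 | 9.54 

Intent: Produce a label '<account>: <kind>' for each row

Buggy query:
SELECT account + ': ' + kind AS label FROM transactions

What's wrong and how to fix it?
Bug: '+' is numeric addition; on text columns SQLite converts them to 0 instead of concatenating

Fix: Replace + with || to concatenate text

Corrected query:
SELECT account || ': ' || kind AS label FROM transactions

Result:
label           
----------------
ACC-101: payment
ACC-105: refund 
ACC-104: fee    
ACC-101: fee    
ACC-104: refund 
ACC-101: deposit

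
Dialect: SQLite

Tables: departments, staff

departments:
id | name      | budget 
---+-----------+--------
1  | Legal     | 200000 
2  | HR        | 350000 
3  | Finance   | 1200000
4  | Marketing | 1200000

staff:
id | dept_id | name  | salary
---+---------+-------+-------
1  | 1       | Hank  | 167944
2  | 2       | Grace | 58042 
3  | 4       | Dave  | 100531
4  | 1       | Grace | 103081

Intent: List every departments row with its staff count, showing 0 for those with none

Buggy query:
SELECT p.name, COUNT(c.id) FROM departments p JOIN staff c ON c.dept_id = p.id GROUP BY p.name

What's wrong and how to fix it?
Bug: An inner join excludes parents with zero children

Fix: Use LEFT JOIN so parents without children still appear (COUNT(c.id) gives 0)

Corrected query:
SELECT p.name, COUNT(c.id) FROM departments p LEFT JOIN staff c ON c.dept_id = p.id GROUP BY p.name

Result:
name      | COUNT(c.id)
----------+------------
Finance   | 0          
HR        | 1          
Legal     | 2          
Marketing | 1          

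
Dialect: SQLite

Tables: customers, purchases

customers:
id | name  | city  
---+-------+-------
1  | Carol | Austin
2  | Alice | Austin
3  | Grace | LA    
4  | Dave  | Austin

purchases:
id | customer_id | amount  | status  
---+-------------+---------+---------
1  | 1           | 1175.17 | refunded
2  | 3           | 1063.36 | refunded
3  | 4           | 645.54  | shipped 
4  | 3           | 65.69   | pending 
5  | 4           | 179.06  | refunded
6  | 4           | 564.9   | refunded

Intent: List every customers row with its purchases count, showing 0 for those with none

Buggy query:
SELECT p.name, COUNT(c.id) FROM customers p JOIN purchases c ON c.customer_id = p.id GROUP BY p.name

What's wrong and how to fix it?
Bug: INNER JOIN drops customers rows that have no matching purchases rows

Fix: Use LEFT JOIN so parents without children still appear (COUNT(c.id) gives 0)

Corrected query:
SELECT p.name, COUNT(c.id) FROM customers p LEFT JOIN purchases c ON c.customer_id = p.id GROUP BY p.name

Result:
name  | COUNT(c.id)
------+------------
Alice | 0          
Carol | 1          
Dave  | 3          
Grace | 2          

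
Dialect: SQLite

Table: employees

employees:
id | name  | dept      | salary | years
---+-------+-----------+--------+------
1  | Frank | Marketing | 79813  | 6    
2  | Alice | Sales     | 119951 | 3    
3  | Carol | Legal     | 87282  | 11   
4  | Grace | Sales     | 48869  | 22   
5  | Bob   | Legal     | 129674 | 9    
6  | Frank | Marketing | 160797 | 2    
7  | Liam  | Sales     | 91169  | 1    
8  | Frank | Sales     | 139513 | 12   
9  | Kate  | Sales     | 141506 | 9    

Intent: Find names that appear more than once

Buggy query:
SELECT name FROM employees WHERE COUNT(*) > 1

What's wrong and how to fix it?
Bug: COUNT(*) is an aggregate and cannot be used in WHERE

Fix: GROUP BY name, then filter groups with HAVING COUNT(*) > 1

Corrected query:
SELECT name FROM employees GROUP BY name HAVING COUNT(*) > 1

Result:
name 
-----
Frank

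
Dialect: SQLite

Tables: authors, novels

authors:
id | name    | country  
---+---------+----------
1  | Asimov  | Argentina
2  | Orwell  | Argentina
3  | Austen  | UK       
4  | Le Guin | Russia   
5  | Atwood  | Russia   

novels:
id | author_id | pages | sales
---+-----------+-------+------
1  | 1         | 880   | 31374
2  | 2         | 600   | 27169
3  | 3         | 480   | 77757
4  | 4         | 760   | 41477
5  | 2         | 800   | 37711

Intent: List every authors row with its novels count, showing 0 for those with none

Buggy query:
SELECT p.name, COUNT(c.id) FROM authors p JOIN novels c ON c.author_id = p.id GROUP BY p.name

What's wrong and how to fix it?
Bug: INNER JOIN drops authors rows that have no matching novels rows

Fix: Switch to LEFT JOIN to retain unmatched parent rows

Corrected query:
SELECT p.name, COUNT(c.id) FROM authors p LEFT JOIN novels c ON c.author_id = p.id GROUP BY p.name

Result:
name    | COUNT(c.id)
--------+------------
Asimov  | 1          
Atwood  | 0          
Austen  | 1          
Le Guin | 1          
Orwell  | 2          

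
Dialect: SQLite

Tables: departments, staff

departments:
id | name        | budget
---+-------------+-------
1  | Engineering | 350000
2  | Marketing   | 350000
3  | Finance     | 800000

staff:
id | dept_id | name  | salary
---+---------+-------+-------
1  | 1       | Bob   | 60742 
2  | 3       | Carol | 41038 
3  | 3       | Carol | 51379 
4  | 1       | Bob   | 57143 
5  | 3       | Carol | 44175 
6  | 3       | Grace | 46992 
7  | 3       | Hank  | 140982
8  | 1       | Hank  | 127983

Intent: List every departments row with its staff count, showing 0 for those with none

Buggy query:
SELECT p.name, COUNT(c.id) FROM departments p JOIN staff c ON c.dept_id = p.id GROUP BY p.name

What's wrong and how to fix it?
Bug: INNER JOIN drops departments rows that have no matching staff rows

Fix: Use LEFT JOIN so parents without children still appear (COUNT(c.id) gives 0)

Corrected query:
SELECT p.name, COUNT(c.id) FROM departments p LEFT JOIN staff c ON c.dept_id = p.id GROUP BY p.name

Result:
name        | COUNT(c.id)
------------+------------
Engineering | 3          
Finance     | 5          
Marketing   | 0          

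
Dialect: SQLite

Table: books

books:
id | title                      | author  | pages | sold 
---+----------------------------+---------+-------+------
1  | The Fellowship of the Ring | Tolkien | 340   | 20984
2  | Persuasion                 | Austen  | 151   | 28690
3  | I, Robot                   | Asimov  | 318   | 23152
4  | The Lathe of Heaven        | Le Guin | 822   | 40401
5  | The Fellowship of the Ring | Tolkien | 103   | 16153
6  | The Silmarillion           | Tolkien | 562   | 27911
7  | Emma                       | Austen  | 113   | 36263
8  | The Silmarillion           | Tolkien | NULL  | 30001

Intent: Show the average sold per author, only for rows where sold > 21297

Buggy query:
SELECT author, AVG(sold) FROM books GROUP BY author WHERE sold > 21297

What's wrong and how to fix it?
Bug: Row-level WHERE must come before GROUP BY in the clause order

Fix: Move the WHERE clause before GROUP BY

Corrected query:
SELECT author, AVG(sold) FROM books WHERE sold > 21297 GROUP BY author

Result:
author  | AVG(sold)
--------+----------
Asimov  | 23152    
Austen  | 32476.5  
Le Guin | 40401    
Tolkien | 28956    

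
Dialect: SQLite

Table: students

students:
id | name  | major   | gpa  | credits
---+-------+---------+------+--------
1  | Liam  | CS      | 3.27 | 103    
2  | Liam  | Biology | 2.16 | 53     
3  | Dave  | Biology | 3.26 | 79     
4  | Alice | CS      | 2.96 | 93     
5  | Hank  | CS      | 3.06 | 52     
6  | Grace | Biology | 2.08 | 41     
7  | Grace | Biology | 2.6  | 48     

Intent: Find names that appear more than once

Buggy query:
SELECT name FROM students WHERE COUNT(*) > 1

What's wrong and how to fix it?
Bug: WHERE can't reference COUNT(*); aggregates are computed after WHERE

Fix: GROUP BY name, then filter groups with HAVING COUNT(*) > 1

Corrected query:
SELECT name FROM students GROUP BY name HAVING COUNT(*) > 1

Result:
name 
-----
Grace
Liam 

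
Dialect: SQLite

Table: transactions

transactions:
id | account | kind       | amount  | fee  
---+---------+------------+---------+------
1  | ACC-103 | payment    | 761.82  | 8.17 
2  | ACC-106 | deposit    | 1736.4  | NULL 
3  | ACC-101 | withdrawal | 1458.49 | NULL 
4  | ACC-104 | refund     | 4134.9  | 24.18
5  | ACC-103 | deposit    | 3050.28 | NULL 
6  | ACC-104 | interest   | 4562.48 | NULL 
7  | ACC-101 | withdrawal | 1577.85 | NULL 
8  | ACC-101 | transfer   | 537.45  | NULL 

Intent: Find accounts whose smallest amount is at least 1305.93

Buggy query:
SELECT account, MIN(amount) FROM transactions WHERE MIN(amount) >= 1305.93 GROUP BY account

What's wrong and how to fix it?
Bug: Aggregates like MIN are computed per group after WHERE runs

Fix: Replace WHERE with HAVING after the GROUP BY

Corrected query:
SELECT account, MIN(amount) FROM transactions GROUP BY account HAVING MIN(amount) >= 1305.93

Result:
account | MIN(amount)
--------+------------
ACC-104 | 4134.9     
ACC-106 | 1736.4     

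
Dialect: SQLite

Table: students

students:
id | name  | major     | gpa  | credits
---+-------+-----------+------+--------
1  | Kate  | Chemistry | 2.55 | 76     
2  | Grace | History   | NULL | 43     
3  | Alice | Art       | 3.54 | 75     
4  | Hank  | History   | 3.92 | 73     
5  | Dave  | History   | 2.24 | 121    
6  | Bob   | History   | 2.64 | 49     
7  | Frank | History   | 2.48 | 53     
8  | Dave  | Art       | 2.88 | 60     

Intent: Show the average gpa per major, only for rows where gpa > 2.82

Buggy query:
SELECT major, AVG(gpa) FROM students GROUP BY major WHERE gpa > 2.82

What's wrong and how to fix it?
Bug: WHERE cannot follow GROUP BY

Fix: Move the WHERE clause before GROUP BY

Corrected query:
SELECT major, AVG(gpa) FROM students WHERE gpa > 2.82 GROUP BY major

Result:
major   | AVG(gpa)
--------+---------
Art     | 3.21    
History | 3.92    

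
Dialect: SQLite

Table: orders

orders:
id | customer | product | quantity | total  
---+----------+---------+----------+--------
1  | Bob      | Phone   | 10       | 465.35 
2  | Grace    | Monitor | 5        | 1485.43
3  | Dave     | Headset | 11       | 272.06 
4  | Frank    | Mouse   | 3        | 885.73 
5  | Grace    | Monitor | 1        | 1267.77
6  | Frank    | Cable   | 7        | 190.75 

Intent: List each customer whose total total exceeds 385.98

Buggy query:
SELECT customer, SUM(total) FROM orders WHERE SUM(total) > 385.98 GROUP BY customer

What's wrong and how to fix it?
Bug: SUM(total) is an aggregate, but WHERE filters rows before aggregation

Fix: Use HAVING (which filters groups after aggregation) instead of WHERE

Corrected query:
SELECT customer, SUM(total) FROM orders GROUP BY customer HAVING SUM(total) > 385.98

Result:
customer | SUM(total)
---------+-----------
Bob      | 465.35    
Frank    | 1076.48   
Grace    | 2753.2    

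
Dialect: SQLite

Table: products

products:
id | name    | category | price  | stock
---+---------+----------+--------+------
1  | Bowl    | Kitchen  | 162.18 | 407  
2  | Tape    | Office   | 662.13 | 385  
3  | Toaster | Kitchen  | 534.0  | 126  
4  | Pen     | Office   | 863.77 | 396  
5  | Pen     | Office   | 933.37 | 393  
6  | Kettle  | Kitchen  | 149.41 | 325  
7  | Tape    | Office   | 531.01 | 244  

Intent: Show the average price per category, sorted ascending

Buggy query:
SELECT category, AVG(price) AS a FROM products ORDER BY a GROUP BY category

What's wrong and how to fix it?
Bug: ORDER BY appears before GROUP BY; SQL clause order requires GROUP BY first

Fix: Reorder: SELECT … FROM … GROUP BY … ORDER BY …

Corrected query:
SELECT category, AVG(price) AS a FROM products GROUP BY category ORDER BY a

Result:
category | a         
---------+-----------
Kitchen  | 281.863333
Office   | 747.57    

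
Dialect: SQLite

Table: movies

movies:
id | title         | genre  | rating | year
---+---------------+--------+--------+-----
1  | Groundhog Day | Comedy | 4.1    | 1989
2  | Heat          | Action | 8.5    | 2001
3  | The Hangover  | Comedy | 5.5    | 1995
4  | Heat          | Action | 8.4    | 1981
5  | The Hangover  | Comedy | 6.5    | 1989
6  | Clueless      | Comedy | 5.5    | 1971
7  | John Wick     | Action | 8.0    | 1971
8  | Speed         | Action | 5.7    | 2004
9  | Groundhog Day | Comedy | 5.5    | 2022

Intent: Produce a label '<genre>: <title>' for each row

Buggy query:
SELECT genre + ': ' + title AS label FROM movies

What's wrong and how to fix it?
Bug: SQLite uses || for string concatenation; + coerces text to numbers (yielding 0)

Fix: Use the || operator for string concatenation

Corrected query:
SELECT genre || ': ' || title AS label FROM movies

Result:
label                
---------------------
Comedy: Groundhog Day
Action: Heat         
Comedy: The Hangover 
Action: Heat         
Comedy: The Hangover 
Comedy: Clueless     
Action: John Wick    
Action: Speed        
Comedy: Groundhog Day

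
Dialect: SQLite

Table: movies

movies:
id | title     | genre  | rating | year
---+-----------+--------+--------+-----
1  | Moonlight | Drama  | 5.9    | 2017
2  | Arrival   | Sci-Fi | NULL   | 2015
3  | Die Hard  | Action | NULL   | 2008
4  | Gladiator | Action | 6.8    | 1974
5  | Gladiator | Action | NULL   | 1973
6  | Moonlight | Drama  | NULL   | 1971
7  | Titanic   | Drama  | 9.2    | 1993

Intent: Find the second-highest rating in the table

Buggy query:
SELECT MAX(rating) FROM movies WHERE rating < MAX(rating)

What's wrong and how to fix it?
Bug: The inner MAX is an aggregate inside WHERE, which is not allowed

Fix: Compute the overall MAX in a subquery, then take MAX of rows below it

Corrected query:
SELECT MAX(rating) FROM movies WHERE rating < (SELECT MAX(rating) FROM movies)

Result:
MAX(rating)
-----------
6.8        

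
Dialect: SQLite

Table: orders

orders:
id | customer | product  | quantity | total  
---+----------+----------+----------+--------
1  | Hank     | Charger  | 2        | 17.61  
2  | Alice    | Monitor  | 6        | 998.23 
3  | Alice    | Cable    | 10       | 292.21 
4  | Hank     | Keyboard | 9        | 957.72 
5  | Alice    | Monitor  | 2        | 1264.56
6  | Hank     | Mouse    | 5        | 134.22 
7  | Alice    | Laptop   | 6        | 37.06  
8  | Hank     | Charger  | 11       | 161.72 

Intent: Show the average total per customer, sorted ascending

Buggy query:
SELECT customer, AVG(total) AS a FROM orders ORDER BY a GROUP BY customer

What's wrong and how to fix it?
Bug: GROUP BY must precede ORDER BY

Fix: Reorder: SELECT … FROM … GROUP BY … ORDER BY …

Corrected query:
SELECT customer, AVG(total) AS a FROM orders GROUP BY customer ORDER BY a

Result:
customer | a       
---------+---------
Hank     | 317.8175
Alice    | 648.015 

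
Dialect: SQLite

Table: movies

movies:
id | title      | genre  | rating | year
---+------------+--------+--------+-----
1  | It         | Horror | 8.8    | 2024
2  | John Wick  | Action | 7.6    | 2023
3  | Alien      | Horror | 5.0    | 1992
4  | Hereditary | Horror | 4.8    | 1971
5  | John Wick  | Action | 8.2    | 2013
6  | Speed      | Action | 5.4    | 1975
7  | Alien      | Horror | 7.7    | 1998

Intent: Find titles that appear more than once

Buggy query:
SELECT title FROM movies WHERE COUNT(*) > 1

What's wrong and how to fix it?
Bug: WHERE can't reference COUNT(*); aggregates are computed after WHERE

Fix: GROUP BY title, then filter groups with HAVING COUNT(*) > 1

Corrected query:
SELECT title FROM movies GROUP BY title HAVING COUNT(*) > 1

Result:
title    
---------
Alien    
John Wick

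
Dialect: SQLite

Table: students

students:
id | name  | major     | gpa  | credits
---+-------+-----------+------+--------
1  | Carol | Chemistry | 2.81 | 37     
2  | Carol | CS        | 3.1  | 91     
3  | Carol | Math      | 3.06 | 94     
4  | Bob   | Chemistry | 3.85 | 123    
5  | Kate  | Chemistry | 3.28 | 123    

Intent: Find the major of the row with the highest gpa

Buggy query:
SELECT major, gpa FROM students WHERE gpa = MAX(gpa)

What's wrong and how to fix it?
Bug: MAX(gpa) is an aggregate and cannot be used directly in WHERE

Fix: Wrap MAX in a scalar subquery so WHERE compares against a single value

Corrected query:
SELECT major, gpa FROM students WHERE gpa = (SELECT MAX(gpa) FROM students)

Result:
major     | gpa 
----------+-----
Chemistry | 3.85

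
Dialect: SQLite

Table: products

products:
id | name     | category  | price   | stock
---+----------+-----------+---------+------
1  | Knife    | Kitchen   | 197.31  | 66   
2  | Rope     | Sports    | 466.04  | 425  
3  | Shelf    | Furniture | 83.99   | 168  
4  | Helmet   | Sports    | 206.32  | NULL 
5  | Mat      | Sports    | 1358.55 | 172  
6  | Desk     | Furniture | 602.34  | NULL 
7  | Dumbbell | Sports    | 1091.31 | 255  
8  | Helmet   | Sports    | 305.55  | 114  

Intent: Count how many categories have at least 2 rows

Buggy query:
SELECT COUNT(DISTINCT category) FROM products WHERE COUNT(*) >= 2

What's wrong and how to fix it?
Bug: WHERE filters individual rows, not groups, so a group-level COUNT is invalid there

Fix: Group first with HAVING COUNT(*) >= 2, then COUNT the resulting groups

Corrected query:
SELECT COUNT(*) FROM (SELECT category FROM products GROUP BY category HAVING COUNT(*) >= 2)

Result:
COUNT(*)
--------
2       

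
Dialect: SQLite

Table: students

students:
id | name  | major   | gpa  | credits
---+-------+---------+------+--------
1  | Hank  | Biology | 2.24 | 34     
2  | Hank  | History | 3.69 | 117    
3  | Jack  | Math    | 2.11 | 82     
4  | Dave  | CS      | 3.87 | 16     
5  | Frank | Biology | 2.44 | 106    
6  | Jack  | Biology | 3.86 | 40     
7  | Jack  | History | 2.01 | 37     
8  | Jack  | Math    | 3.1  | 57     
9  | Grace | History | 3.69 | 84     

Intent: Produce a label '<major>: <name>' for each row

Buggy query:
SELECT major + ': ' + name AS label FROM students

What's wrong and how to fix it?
Bug: SQLite uses || for string concatenation; + coerces text to numbers (yielding 0)

Fix: Replace + with || to concatenate text

Corrected query:
SELECT major || ': ' || name AS label FROM students

Result:
label         
--------------
Biology: Hank 
History: Hank 
Math: Jack    
CS: Dave      
Biology: Frank
Biology: Jack 
History: Jack 
Math: Jack    
History: Grace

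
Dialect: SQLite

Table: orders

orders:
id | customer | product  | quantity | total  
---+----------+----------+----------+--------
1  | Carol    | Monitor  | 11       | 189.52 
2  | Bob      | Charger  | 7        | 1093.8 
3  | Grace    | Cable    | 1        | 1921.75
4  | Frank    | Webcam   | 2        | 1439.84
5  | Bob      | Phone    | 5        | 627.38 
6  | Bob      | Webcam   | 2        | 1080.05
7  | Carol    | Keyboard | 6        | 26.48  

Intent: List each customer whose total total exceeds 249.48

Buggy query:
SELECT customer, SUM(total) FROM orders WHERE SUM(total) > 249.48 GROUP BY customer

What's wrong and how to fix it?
Bug: Aggregate functions cannot appear in a WHERE clause

Fix: Use HAVING (which filters groups after aggregation) instead of WHERE

Corrected query:
SELECT customer, SUM(total) FROM orders GROUP BY customer HAVING SUM(total) > 249.48

Result:
customer | SUM(total)
---------+-----------
Bob      | 2801.23   
Frank    | 1439.84   
Grace    | 1921.75   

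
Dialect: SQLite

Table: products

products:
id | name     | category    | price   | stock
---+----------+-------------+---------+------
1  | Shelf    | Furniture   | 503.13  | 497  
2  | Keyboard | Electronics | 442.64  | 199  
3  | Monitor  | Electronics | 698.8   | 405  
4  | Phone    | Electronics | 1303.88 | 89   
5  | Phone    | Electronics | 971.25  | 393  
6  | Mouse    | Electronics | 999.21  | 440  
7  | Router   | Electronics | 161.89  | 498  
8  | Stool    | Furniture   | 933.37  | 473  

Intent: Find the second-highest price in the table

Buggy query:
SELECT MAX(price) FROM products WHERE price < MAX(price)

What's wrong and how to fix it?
Bug: MAX(price) on the right of the comparison is an aggregate-in-WHERE error

Fix: Compute the overall MAX in a subquery, then take MAX of rows below it

Corrected query:
SELECT MAX(price) FROM products WHERE price < (SELECT MAX(price) FROM products)

Result:
MAX(price)
----------
999.21    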